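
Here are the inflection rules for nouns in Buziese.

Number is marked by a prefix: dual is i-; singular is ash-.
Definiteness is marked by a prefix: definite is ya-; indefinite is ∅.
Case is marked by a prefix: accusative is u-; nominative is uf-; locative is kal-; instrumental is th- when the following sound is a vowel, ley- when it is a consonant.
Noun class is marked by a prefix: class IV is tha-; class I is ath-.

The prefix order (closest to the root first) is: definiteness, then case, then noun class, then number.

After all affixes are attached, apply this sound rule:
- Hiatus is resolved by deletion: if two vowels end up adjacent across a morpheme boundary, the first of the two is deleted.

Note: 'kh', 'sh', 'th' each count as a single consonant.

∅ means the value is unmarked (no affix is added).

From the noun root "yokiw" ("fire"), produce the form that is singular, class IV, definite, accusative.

ashthuyayokiw

Attach definiteness definite ya- → yayokiw.
Attach case accusative u- → uyayokiw.
Attach noun class class IV tha- → thauyayokiw.
Attach number singular ash- → ashthauyayokiw.
Apply vowel deletion: ashthauyayokiw → ashthuyayokiw.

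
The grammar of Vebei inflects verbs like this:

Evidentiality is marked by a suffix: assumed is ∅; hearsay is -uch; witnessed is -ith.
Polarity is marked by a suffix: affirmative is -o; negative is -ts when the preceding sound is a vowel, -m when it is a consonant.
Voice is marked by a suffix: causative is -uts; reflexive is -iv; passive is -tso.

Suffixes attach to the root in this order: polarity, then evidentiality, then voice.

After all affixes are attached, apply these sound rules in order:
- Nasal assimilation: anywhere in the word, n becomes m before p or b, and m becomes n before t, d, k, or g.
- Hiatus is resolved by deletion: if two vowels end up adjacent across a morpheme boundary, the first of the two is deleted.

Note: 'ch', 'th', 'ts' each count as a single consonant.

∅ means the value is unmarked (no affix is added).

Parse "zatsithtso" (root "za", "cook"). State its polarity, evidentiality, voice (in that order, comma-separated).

negative, witnessed, passive

Segment: za-ts-ith-tso.
polarity: -ts/m → negative.
evidentiality: -ith → witnessed.
voice: -tso → passive.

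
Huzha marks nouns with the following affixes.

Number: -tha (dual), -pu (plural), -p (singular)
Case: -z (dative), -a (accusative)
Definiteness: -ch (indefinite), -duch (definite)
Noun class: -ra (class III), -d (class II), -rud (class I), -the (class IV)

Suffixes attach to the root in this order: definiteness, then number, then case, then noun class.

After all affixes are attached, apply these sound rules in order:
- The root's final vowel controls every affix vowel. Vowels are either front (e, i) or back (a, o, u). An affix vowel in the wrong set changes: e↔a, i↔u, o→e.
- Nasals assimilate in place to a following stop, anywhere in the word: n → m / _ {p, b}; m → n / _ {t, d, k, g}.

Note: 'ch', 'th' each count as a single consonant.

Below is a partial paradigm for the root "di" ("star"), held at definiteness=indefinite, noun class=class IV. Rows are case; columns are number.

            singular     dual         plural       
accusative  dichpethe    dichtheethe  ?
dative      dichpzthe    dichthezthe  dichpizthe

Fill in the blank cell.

Attach definiteness indefinite -ch → dich.
Attach number plural -pu → dichpu.
Attach case accusative -a → dichpua.
Attach noun class class IV -the → dichpuathe.
Apply vowel harmony: dichpuathe → dichpiethe.
Nasal assimilation: no change.

dichpiethe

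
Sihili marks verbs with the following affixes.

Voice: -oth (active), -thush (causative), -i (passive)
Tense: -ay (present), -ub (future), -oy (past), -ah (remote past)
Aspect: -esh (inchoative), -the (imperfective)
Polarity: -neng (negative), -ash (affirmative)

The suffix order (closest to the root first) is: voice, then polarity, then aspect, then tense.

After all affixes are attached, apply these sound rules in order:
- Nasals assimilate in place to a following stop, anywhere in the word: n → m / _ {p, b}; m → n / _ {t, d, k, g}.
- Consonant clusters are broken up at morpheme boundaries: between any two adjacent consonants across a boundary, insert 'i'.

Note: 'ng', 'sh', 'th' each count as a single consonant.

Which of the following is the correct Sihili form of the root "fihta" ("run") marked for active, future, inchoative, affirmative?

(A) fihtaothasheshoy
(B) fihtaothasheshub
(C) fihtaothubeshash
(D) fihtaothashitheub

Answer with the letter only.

B

Attach voice active -oth → fihtaoth.
Attach polarity affirmative -ash → fihtaothash.
Attach aspect inchoative -esh → fihtaothashesh.
Attach tense future -ub → fihtaothasheshub.
Nasal assimilation: no change.
Epenthesis: no change.
So the correct form is fihtaothasheshub, option (B).
(A) fihtaothasheshoy is wrong: it uses past instead of future for tense.
(C) fihtaothubeshash is wrong: it has the affixes in the wrong order.
(D) fihtaothashitheub is wrong: it uses imperfective instead of inchoative for aspect.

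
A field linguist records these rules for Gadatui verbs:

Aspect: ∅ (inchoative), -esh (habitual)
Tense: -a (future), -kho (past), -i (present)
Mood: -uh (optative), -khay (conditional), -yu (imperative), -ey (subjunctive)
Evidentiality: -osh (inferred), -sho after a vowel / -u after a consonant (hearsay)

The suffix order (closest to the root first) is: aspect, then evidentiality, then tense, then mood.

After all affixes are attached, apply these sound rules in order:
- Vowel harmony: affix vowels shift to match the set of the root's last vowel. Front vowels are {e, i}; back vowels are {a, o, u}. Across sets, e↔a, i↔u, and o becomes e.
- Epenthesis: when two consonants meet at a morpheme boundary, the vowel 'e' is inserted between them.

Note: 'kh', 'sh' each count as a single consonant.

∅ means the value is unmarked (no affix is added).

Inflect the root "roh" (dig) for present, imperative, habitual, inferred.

rohashoshuyu

Attach aspect habitual -esh → rohesh.
Attach evidentiality inferred -osh → roheshosh.
Attach tense present -i → roheshoshi.
Attach mood imperative -yu → roheshoshiyu.
Apply vowel harmony: roheshoshiyu → rohashoshuyu.
Epenthesis: no change.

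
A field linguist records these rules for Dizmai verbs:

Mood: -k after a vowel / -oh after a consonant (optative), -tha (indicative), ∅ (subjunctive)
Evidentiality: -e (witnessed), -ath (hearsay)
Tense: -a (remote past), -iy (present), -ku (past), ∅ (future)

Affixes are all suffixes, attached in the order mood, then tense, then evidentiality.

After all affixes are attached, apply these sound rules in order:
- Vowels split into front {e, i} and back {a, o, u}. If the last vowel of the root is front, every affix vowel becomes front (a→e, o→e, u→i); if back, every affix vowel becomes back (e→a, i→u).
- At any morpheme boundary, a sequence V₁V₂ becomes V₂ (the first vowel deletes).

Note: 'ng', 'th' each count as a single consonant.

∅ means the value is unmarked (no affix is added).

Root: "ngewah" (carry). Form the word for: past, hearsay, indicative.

Attach mood indicative -tha → ngewahtha.
Attach tense past -ku → ngewahthaku.
Attach evidentiality hearsay -ath → ngewahthakuath.
Vowel harmony: no change.
Apply vowel deletion: ngewahthakuath → ngewahthakath.

ngewahthakath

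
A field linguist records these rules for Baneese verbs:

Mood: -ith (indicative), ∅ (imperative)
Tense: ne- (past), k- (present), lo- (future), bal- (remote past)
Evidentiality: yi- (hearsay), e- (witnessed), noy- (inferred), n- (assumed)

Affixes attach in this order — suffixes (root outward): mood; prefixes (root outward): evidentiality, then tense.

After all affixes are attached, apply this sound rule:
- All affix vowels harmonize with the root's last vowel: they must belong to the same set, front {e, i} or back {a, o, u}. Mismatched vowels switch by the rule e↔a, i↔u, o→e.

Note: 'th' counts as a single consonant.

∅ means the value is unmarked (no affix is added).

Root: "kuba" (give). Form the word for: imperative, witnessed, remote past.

Attach evidentiality witnessed e- → ekuba.
mood = imperative: zero marking, form stays ekuba.
Attach tense remote past bal- → balekuba.
Apply vowel harmony: balekuba → balakuba.

balakuba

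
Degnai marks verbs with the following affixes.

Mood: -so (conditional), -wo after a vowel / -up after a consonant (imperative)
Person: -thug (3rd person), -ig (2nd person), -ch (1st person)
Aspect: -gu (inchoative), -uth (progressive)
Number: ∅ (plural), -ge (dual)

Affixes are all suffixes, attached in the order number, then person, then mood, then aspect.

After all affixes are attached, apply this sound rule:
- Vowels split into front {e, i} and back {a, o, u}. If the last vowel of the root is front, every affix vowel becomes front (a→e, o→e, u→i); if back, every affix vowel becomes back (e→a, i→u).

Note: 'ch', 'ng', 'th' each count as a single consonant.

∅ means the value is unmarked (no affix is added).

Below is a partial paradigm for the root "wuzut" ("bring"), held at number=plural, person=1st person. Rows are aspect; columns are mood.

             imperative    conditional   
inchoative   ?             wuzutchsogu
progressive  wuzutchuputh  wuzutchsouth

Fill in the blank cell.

wuzutchupgu

number = plural: zero marking, form stays wuzut.
Attach person 1st person -ch → wuzutch.
Attach mood imperative -up (after consonant 'ch') → wuzutchup.
Attach aspect inchoative -gu → wuzutchupgu.
Vowel harmony: no change.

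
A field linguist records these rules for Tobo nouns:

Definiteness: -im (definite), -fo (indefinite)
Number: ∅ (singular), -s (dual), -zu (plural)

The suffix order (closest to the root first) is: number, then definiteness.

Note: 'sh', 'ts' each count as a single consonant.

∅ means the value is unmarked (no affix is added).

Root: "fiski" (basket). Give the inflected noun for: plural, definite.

Attach number plural -zu → fiskizu.
Attach definiteness definite -im → fiskizuim.

fiskizuim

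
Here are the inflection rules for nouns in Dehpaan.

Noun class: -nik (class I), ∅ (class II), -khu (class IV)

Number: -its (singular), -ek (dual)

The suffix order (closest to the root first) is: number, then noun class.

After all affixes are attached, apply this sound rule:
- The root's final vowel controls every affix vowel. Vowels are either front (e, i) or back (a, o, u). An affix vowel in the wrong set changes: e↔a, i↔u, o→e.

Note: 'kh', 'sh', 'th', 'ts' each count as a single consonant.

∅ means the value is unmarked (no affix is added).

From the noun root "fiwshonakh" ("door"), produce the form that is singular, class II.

fiwshonakhuts

Attach number singular -its → fiwshonakhits.
noun class = class II: zero marking, form stays fiwshonakhits.
Apply vowel harmony: fiwshonakhits → fiwshonakhuts.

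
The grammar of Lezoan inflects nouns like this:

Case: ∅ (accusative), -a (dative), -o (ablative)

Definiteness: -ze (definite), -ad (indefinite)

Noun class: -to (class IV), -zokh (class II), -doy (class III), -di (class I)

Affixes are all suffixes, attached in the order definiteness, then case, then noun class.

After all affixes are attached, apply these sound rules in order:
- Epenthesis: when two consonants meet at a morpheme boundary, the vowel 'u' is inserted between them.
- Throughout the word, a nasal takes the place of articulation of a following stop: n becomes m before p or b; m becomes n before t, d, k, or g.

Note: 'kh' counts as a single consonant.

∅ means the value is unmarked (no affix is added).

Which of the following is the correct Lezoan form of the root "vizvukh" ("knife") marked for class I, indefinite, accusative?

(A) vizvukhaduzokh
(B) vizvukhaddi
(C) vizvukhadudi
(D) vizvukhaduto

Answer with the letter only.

C

Attach definiteness indefinite -ad → vizvukhad.
case = accusative: zero marking, form stays vizvukhad.
Attach noun class class I -di → vizvukhaddi.
Apply epenthesis: vizvukhaddi → vizvukhadudi.
Nasal assimilation: no change.
So the correct form is vizvukhadudi, option (C).
(A) vizvukhaduzokh is wrong: it uses class II instead of class I for noun class.
(D) vizvukhaduto is wrong: it uses class IV instead of class I for noun class.
(B) vizvukhaddi is wrong: it fails to apply the sound rule(s).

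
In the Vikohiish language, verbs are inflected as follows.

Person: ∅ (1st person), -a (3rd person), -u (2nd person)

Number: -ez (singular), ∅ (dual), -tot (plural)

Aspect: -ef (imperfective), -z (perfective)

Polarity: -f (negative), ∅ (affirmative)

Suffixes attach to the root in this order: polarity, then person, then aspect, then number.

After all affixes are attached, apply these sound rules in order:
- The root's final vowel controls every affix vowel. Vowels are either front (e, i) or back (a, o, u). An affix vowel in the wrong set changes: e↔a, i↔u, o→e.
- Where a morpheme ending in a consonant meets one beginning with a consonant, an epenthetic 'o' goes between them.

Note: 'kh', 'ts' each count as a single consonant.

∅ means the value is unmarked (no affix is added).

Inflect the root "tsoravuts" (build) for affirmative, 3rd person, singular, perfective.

tsoravutsazaz

polarity = affirmative: zero marking, form stays tsoravuts.
Attach person 3rd person -a → tsoravutsa.
Attach aspect perfective -z → tsoravutsaz.
Attach number singular -ez → tsoravutsazez.
Apply vowel harmony: tsoravutsazez → tsoravutsazaz.
Epenthesis: no change.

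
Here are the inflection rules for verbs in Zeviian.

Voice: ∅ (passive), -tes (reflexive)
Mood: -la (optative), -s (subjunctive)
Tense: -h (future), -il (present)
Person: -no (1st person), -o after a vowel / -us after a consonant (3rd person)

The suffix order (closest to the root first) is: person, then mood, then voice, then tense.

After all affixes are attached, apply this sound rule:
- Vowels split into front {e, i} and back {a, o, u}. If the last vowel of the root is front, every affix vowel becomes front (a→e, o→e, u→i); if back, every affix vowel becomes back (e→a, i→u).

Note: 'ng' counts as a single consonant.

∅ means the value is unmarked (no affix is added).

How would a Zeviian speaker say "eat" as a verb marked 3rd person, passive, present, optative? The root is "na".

naolaul

Attach person 3rd person -o (after vowel 'a') → nao.
Attach mood optative -la → naola.
voice = passive: zero marking, form stays naola.
Attach tense present -il → naolail.
Apply vowel harmony: naolail → naolaul.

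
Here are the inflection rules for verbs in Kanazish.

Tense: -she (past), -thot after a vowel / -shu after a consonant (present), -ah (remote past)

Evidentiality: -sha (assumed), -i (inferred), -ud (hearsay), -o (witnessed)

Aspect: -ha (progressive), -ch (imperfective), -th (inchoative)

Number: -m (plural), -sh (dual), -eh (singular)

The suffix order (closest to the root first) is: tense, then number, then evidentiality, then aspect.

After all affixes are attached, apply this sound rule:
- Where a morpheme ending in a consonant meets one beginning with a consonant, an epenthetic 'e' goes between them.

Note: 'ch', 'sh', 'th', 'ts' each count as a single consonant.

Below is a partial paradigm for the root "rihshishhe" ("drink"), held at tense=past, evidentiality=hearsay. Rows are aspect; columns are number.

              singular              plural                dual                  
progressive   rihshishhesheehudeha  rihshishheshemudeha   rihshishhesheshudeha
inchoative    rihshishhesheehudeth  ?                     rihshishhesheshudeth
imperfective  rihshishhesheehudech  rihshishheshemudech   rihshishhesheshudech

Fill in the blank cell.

Attach tense past -she → rihshishheshe.
Attach number plural -m → rihshishheshem.
Attach evidentiality hearsay -ud → rihshishheshemud.
Attach aspect inchoative -th → rihshishheshemudth.
Apply epenthesis: rihshishheshemudth → rihshishheshemudeth.

rihshishheshemudeth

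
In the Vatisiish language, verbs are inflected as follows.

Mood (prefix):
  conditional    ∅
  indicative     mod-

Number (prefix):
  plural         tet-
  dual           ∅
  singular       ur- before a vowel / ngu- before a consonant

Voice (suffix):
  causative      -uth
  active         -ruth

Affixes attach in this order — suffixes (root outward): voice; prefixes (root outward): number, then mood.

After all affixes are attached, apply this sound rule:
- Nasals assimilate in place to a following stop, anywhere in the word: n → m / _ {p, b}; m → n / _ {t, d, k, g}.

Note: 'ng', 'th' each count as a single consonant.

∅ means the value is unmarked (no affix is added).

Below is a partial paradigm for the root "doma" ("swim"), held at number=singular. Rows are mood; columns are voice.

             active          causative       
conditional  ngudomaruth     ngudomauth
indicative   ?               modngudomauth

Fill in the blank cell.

modngudomaruth

Attach number singular ngu- (before consonant 'd') → ngudoma.
Attach voice active -ruth → ngudomaruth.
Attach mood indicative mod- → modngudomaruth.
Nasal assimilation: no change.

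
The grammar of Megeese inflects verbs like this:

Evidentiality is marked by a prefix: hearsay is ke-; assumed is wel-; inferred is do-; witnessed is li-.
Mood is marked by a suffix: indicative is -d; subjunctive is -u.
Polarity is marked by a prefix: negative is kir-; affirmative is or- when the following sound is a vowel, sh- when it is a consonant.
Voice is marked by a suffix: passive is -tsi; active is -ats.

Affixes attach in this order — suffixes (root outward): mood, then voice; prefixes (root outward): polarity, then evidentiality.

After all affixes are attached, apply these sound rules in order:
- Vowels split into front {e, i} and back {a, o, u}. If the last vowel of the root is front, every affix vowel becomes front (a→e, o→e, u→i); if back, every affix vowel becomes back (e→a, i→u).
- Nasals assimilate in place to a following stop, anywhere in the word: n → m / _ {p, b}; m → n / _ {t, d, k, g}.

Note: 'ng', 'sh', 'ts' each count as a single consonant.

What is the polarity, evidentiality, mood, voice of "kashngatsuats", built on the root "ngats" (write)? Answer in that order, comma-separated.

affirmative, hearsay, subjunctive, active

Segment: ke-sh-ngats-u-ats.
polarity: or/sh- → affirmative.
evidentiality: ke- → hearsay.
mood: -u → subjunctive.
voice: -ats → active.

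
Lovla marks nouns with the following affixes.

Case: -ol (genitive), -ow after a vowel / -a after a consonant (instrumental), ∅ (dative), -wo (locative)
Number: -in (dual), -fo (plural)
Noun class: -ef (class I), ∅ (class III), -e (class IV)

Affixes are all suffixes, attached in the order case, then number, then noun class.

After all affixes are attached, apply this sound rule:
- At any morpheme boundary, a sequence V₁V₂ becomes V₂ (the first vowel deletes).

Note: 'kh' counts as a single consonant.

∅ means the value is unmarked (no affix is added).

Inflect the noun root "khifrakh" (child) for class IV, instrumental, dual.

Attach case instrumental -a (after consonant 'kh') → khifrakha.
Attach number dual -in → khifrakhain.
Attach noun class class IV -e → khifrakhaine.
Apply vowel deletion: khifrakhaine → khifrakhine.

khifrakhine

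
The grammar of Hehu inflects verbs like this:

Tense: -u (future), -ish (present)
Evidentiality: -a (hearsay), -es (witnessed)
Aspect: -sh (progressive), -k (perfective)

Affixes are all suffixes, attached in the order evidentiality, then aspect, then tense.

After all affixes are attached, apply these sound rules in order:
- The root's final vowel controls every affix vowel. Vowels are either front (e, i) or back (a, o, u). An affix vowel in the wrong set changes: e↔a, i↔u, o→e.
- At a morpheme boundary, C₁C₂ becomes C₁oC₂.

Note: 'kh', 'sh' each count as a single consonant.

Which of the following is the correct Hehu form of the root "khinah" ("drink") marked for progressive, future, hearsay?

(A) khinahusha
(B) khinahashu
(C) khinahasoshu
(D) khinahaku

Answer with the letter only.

Attach evidentiality hearsay -a → khinaha.
Attach aspect progressive -sh → khinahash.
Attach tense future -u → khinahashu.
Vowel harmony: no change.
Epenthesis: no change.
So the correct form is khinahashu, option (B).
(D) khinahaku is wrong: it uses perfective instead of progressive for aspect.
(A) khinahusha is wrong: it has the affixes in the wrong order.
(C) khinahasoshu is wrong: it uses witnessed instead of hearsay for evidentiality.

B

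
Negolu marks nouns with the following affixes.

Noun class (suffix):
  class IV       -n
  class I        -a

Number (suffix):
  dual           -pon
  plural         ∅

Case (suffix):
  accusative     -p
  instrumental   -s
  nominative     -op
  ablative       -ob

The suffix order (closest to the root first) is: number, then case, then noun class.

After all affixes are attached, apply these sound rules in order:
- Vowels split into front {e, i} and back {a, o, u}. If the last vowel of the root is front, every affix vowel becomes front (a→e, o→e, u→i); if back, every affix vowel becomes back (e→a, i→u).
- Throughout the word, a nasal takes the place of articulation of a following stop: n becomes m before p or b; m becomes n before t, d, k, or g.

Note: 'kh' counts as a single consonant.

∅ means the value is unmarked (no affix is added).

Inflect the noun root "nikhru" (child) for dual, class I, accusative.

nikhrupompa

Attach number dual -pon → nikhrupon.
Attach case accusative -p → nikhruponp.
Attach noun class class I -a → nikhruponpa.
Vowel harmony: no change.
Apply nasal assimilation: nikhruponpa → nikhrupompa.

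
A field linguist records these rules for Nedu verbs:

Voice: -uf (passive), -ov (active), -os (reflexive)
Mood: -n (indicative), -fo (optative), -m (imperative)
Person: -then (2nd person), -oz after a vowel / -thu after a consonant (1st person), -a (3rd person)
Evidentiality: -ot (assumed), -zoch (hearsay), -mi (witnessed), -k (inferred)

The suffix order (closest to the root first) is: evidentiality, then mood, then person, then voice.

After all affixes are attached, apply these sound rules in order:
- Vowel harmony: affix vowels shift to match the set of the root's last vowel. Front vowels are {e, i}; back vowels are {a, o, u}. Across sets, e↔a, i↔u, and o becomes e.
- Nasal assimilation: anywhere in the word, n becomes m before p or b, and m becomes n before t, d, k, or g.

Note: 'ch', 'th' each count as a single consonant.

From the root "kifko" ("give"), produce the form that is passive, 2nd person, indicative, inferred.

kifkoknthanuf

Attach evidentiality inferred -k → kifkok.
Attach mood indicative -n → kifkokn.
Attach person 2nd person -then → kifkoknthen.
Attach voice passive -uf → kifkoknthenuf.
Apply vowel harmony: kifkoknthenuf → kifkoknthanuf.
Nasal assimilation: no change.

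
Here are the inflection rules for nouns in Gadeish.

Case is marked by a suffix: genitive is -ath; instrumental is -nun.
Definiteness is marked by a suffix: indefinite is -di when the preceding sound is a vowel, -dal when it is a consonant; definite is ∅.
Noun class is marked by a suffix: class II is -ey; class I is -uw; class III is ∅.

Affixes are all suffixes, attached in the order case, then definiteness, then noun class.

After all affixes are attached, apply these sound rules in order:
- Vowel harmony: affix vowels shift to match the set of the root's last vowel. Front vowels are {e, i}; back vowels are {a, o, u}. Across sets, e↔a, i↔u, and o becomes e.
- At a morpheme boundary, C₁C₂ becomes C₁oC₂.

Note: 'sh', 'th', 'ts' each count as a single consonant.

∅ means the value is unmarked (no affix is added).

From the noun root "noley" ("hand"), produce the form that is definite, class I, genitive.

Attach case genitive -ath → noleyath.
definiteness = definite: zero marking, form stays noleyath.
Attach noun class class I -uw → noleyathuw.
Apply vowel harmony: noleyathuw → noleyethiw.
Epenthesis: no change.

noleyethiw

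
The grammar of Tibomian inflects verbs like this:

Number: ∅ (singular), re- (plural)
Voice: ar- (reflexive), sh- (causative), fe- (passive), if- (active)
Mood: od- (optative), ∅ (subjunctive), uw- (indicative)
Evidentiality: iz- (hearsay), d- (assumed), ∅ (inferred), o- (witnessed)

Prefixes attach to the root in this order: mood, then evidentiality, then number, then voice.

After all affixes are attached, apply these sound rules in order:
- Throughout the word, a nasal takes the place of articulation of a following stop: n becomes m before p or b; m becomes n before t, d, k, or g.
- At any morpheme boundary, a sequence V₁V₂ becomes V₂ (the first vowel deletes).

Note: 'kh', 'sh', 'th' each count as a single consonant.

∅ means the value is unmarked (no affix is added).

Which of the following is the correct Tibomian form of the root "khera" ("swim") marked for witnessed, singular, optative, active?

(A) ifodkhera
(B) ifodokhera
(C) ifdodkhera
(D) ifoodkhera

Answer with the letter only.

Attach mood optative od- → odkhera.
Attach evidentiality witnessed o- → oodkhera.
number = singular: zero marking, form stays oodkhera.
Attach voice active if- → ifoodkhera.
Nasal assimilation: no change.
Apply vowel deletion: ifoodkhera → ifodkhera.
So the correct form is ifodkhera, option (A).
(B) ifodokhera is wrong: it has the affixes in the wrong order.
(C) ifdodkhera is wrong: it uses assumed instead of witnessed for evidentiality.
(D) ifoodkhera is wrong: it fails to apply the sound rule(s).

A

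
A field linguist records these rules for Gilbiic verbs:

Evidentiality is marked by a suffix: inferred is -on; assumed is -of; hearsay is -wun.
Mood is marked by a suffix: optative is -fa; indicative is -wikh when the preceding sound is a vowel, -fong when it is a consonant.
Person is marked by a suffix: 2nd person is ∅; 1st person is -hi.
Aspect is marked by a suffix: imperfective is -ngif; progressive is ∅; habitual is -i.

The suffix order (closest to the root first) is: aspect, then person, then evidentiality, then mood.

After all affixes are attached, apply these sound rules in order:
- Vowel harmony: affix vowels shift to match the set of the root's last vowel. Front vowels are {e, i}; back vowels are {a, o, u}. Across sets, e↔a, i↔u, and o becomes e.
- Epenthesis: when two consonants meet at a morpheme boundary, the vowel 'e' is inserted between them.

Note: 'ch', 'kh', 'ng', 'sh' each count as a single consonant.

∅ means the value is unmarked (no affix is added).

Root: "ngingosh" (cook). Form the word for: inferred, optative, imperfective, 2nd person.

Attach aspect imperfective -ngif → ngingoshngif.
person = 2nd person: zero marking, form stays ngingoshngif.
Attach evidentiality inferred -on → ngingoshngifon.
Attach mood optative -fa → ngingoshngifonfa.
Apply vowel harmony: ngingoshngifonfa → ngingoshngufonfa.
Apply epenthesis: ngingoshngufonfa → ngingoshengufonefa.

ngingoshengufonefa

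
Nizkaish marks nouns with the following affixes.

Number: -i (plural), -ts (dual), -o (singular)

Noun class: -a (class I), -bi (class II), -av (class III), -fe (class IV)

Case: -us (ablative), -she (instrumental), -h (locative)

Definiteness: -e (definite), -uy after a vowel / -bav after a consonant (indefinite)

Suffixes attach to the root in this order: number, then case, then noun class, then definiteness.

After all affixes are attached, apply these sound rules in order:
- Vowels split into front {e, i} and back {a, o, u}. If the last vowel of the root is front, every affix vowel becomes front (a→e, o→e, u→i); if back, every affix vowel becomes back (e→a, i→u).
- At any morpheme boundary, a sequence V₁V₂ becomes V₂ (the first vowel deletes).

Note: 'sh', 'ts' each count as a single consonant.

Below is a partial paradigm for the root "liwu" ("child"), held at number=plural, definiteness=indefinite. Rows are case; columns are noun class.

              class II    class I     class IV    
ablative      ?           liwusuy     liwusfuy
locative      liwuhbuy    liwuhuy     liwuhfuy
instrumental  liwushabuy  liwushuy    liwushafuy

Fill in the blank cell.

Attach number plural -i → liwui.
Attach case ablative -us → liwuius.
Attach noun class class II -bi → liwuiusbi.
Attach definiteness indefinite -uy (after vowel 'i') → liwuiusbiuy.
Apply vowel harmony: liwuiusbiuy → liwuuusbuuy.
Apply vowel deletion: liwuuusbuuy → liwusbuy.

liwusbuy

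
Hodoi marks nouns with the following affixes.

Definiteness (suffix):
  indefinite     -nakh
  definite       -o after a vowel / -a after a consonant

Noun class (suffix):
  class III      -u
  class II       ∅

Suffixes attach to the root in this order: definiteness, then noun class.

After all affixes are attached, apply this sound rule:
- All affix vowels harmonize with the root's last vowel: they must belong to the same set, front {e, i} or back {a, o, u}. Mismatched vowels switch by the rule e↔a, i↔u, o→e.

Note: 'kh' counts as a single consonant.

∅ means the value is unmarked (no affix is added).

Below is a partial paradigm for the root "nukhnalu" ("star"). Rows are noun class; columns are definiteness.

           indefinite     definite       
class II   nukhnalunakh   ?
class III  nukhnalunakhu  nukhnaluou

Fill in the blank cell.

Attach definiteness definite -o (after vowel 'u') → nukhnaluo.
noun class = class II: zero marking, form stays nukhnaluo.
Vowel harmony: no change.

nukhnaluo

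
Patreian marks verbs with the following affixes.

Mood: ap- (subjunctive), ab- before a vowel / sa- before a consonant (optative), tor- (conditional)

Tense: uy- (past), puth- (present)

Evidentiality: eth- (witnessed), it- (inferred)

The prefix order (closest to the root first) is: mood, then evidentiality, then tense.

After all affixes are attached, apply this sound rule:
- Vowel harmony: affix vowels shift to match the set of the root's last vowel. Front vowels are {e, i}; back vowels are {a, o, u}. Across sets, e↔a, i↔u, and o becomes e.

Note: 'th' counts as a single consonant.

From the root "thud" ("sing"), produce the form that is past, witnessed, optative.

Attach mood optative sa- (before consonant 'th') → sathud.
Attach evidentiality witnessed eth- → ethsathud.
Attach tense past uy- → uyethsathud.
Apply vowel harmony: uyethsathud → uyathsathud.

uyathsathud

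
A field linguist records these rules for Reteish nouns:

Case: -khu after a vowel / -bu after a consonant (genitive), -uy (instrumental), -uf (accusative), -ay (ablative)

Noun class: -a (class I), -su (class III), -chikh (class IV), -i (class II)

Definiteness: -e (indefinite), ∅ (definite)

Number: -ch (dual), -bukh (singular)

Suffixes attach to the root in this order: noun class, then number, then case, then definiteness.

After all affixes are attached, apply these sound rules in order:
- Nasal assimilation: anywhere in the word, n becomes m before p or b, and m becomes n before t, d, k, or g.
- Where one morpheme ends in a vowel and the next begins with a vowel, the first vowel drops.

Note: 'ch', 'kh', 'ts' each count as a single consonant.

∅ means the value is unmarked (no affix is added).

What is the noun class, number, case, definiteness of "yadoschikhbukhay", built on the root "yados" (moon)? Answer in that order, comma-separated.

class IV, singular, ablative, definite

Segment: yados-chikh-bukh-ay.
noun class: -chikh → class IV.
number: -bukh → singular.
case: -ay → ablative.
definiteness: ∅ → definite.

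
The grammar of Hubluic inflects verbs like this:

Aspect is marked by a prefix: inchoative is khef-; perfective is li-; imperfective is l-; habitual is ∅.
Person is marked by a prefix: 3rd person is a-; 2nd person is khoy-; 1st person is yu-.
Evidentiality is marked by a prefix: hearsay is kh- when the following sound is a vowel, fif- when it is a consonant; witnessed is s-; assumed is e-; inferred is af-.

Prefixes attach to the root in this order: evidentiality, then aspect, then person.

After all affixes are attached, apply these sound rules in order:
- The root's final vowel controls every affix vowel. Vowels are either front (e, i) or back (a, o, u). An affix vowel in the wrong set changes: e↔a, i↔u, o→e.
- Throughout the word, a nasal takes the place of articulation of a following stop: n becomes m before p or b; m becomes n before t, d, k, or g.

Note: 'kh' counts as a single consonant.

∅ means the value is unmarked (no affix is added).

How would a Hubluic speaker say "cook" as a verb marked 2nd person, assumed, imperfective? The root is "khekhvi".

Attach evidentiality assumed e- → ekhekhvi.
Attach aspect imperfective l- → lekhekhvi.
Attach person 2nd person khoy- → khoylekhekhvi.
Apply vowel harmony: khoylekhekhvi → kheylekhekhvi.
Nasal assimilation: no change.

kheylekhekhvi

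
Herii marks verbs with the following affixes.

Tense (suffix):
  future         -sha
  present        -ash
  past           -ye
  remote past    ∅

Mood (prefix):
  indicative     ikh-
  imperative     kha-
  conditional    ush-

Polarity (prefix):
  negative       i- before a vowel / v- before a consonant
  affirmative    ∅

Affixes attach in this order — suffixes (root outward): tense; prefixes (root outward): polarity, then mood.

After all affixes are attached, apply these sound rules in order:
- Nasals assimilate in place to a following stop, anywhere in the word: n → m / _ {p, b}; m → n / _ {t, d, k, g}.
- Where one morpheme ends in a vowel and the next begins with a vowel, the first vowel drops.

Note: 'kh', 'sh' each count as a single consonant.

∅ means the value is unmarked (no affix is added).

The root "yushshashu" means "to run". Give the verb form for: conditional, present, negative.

ushvyushshashash

Attach polarity negative v- (before consonant 'y') → vyushshashu.
Attach tense present -ash → vyushshashuash.
Attach mood conditional ush- → ushvyushshashuash.
Nasal assimilation: no change.
Apply vowel deletion: ushvyushshashuash → ushvyushshashash.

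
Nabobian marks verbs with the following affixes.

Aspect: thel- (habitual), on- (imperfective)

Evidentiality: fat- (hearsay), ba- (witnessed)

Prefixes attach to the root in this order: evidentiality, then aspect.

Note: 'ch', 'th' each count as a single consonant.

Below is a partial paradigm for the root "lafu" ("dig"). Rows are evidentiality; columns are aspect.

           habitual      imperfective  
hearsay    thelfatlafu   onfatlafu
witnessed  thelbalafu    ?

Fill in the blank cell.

onbalafu

Attach evidentiality witnessed ba- → balafu.
Attach aspect imperfective on- → onbalafu.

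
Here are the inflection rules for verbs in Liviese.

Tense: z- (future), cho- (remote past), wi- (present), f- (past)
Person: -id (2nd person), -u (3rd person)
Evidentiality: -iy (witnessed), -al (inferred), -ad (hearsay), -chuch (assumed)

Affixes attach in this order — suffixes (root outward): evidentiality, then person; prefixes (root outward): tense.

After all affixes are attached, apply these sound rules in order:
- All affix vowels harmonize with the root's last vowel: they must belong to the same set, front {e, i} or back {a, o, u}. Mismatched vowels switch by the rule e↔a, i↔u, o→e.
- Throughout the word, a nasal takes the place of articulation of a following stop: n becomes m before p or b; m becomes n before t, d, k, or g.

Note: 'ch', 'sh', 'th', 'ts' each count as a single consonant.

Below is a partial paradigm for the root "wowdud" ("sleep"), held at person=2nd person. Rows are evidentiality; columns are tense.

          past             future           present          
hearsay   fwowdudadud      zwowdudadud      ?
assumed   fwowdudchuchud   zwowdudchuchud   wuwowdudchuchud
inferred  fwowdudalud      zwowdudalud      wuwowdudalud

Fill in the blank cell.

Attach evidentiality hearsay -ad → wowdudad.
Attach tense present wi- → wiwowdudad.
Attach person 2nd person -id → wiwowdudadid.
Apply vowel harmony: wiwowdudadid → wuwowdudadud.
Nasal assimilation: no change.

wuwowdudadud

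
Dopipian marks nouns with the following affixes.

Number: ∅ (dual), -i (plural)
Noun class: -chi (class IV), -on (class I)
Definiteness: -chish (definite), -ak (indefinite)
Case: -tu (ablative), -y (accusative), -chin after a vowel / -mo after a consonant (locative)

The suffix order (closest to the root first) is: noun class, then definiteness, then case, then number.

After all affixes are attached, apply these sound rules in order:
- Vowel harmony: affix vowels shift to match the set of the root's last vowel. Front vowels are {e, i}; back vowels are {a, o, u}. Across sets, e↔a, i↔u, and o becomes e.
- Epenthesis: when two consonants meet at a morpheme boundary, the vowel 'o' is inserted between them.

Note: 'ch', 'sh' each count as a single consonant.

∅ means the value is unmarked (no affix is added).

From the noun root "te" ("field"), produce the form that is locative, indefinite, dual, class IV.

Attach noun class class IV -chi → techi.
Attach definiteness indefinite -ak → techiak.
Attach case locative -mo (after consonant 'k') → techiakmo.
number = dual: zero marking, form stays techiakmo.
Apply vowel harmony: techiakmo → techiekme.
Apply epenthesis: techiekme → techiekome.

techiekome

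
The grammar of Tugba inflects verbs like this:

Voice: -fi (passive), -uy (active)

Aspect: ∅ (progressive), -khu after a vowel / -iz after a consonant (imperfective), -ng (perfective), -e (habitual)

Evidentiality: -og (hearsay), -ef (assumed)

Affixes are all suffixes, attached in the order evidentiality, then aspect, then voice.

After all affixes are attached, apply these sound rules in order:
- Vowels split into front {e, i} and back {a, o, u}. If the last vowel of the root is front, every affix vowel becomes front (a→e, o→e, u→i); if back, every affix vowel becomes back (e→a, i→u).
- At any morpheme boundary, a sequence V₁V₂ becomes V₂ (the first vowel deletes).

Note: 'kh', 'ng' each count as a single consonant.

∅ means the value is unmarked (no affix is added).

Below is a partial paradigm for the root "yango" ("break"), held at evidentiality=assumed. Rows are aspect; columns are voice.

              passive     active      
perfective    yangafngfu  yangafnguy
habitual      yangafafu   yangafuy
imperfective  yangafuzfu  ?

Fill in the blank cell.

yangafuzuy

Attach evidentiality assumed -ef → yangoef.
Attach aspect imperfective -iz (after consonant 'f') → yangoefiz.
Attach voice active -uy → yangoefizuy.
Apply vowel harmony: yangoefizuy → yangoafuzuy.
Apply vowel deletion: yangoafuzuy → yangafuzuy.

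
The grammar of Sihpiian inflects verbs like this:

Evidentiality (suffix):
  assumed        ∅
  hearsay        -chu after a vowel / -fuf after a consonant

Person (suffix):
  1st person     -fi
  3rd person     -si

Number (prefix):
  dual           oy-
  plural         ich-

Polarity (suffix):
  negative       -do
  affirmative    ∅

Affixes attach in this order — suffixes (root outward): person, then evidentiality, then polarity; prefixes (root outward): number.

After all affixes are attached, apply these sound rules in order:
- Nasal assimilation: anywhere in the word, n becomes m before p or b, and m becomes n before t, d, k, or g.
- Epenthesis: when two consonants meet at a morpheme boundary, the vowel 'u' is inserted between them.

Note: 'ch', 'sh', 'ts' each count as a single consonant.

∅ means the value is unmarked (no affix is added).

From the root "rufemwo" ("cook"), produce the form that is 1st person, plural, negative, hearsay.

Attach person 1st person -fi → rufemwofi.
Attach evidentiality hearsay -chu (after vowel 'i') → rufemwofichu.
Attach number plural ich- → ichrufemwofichu.
Attach polarity negative -do → ichrufemwofichudo.
Nasal assimilation: no change.
Apply epenthesis: ichrufemwofichudo → ichurufemwofichudo.

ichurufemwofichudo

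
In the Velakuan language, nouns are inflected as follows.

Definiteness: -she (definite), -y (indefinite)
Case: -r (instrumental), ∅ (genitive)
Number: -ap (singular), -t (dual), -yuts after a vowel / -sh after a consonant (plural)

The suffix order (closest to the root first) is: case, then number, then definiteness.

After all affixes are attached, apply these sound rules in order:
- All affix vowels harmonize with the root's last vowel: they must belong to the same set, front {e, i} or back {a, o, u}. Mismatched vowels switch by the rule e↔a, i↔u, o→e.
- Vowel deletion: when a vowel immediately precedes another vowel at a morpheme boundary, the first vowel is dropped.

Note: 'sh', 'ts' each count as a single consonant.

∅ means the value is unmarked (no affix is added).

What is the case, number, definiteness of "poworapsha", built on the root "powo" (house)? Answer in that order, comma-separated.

Segment: powo-r-ap-she.
case: -r → instrumental.
number: -ap → singular.
definiteness: -she → definite.

instrumental, singular, definite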